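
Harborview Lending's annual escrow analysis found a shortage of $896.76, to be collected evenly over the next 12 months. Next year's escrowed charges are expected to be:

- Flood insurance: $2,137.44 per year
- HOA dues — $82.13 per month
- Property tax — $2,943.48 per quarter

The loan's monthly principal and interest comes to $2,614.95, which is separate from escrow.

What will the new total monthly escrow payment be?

$1,316.14

Flood insurance = $2,137.44/yr
HOA dues = $82.13 × 12 = $985.56/yr
Property tax = $2,943.48 × 4 = $11,773.92/yr
Annual escrow total = $2,137.44 + $985.56 + $11,773.92 = $14,896.92
Base monthly escrow = $14,896.92 ÷ 12 = $1,241.41
Monthly shortage recovery: $896.76 / 12 = $74.73
Adjusted monthly = $1,241.41 + $74.73 = $1,316.14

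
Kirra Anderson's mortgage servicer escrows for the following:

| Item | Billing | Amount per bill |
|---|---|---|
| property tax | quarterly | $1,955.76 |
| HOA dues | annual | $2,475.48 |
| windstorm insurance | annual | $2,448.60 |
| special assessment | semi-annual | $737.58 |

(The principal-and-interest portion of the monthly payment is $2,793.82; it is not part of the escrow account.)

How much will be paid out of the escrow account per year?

$14,222.28

Property tax = $1,955.76 × 4 = $7,823.04 annually
HOA dues = $2,475.48 annually
Windstorm insurance = $2,448.60 annually
Special assessment = $737.58 × 2 = $1,475.16 annually
Yearly total = $14,222.28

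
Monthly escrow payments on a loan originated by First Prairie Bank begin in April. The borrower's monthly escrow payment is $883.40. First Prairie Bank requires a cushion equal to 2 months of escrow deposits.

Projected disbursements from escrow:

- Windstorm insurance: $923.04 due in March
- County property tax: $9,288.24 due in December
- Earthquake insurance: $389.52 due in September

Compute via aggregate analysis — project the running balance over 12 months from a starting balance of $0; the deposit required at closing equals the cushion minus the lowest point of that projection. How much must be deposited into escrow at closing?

$3,493.96

Cushion = 2 × $883.40 = $1,766.80
Trial balance (start $0, +$883.40 each month, − disbursements):
  Apr: +$883.40 → $883.40
  May: +$883.40 → $1,766.80
  Jun: +$883.40 → $2,650.20
  Jul: +$883.40 → $3,533.60
  Aug: +$883.40 → $4,417.00
  Sep: +$883.40 − $389.52 → $4,910.88
  Oct: +$883.40 → $5,794.28
  Nov: +$883.40 → $6,677.68
  Dec: +$883.40 − $9,288.24 → -$1,727.16
  Jan: +$883.40 → -$843.76
  Feb: +$883.40 → $39.64
  Mar: +$883.40 − $923.04 → $0.00
Lowest trial balance = -$1,727.16 (Dec)
Initial deposit = cushion − low point = $1,766.80 − (-$1,727.16) = $3,493.96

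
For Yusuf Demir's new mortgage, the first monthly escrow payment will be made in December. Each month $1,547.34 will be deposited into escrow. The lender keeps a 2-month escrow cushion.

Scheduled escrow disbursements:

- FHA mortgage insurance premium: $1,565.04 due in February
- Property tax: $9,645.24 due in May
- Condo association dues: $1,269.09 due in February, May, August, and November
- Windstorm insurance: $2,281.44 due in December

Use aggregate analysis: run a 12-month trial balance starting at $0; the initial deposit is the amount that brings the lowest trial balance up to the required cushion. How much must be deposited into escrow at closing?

$9,840.54

Cushion = 2 × $1,547.34 = $3,094.68
Trial balance (start $0, +$1,547.34 each month, − disbursements):
  Dec: +$1,547.34 − $2,281.44 → -$734.10
  Jan: +$1,547.34 → $813.24
  Feb: +$1,547.34 − $2,834.13 → -$473.55
  Mar: +$1,547.34 → $1,073.79
  Apr: +$1,547.34 → $2,621.13
  May: +$1,547.34 − $10,914.33 → -$6,745.86
  Jun: +$1,547.34 → -$5,198.52
  Jul: +$1,547.34 → -$3,651.18
  Aug: +$1,547.34 − $1,269.09 → -$3,372.93
  Sep: +$1,547.34 → -$1,825.59
  Oct: +$1,547.34 → -$278.25
  Nov: +$1,547.34 − $1,269.09 → $0.00
Lowest trial balance = -$6,745.86 (May)
Initial deposit = cushion − low point = $3,094.68 − (-$6,745.86) = $9,840.54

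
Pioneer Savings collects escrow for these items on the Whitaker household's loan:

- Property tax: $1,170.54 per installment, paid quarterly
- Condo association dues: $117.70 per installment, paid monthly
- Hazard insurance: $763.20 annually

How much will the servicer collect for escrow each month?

$571.48

Property tax: $1,170.54 × 4 = $4,682.16 annually
Condo association dues: $117.70 × 12 = $1,412.40 annually
Hazard insurance: $763.20 annually
Total per year = $4,682.16 + $1,412.40 + $763.20 = $6,857.76
Per month = $6,857.76 ÷ 12 = $571.48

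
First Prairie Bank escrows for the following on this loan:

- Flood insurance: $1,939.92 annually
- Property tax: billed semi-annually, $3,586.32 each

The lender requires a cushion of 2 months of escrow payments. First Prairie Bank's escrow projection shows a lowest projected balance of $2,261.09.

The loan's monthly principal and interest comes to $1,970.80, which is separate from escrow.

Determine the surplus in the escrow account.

Flood insurance = $1,939.92 per year
Property tax = $3,586.32 × 2 = $7,172.64 per year
Combined annual = $9,112.56
Base monthly escrow = $9,112.56 / 12 = $759.38
Required cushion = 2 × $759.38 = $1,518.76
Excess over cushion: $2,261.09 − $1,518.76 = $742.33

$742.33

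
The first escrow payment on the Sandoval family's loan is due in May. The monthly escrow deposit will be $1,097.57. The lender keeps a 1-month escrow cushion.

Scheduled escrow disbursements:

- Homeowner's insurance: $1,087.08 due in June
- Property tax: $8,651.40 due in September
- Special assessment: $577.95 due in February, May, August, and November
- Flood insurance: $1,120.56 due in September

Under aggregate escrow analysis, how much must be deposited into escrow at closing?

$7,624.66

Cushion = 1 × $1,097.57 = $1,097.57
Trial balance (start $0, +$1,097.57 each month, − disbursements):
  May: +$1,097.57 − $577.95 → $519.62
  Jun: +$1,097.57 − $1,087.08 → $530.11
  Jul: +$1,097.57 → $1,627.68
  Aug: +$1,097.57 − $577.95 → $2,147.30
  Sep: +$1,097.57 − $9,771.96 → -$6,527.09
  Oct: +$1,097.57 → -$5,429.52
  Nov: +$1,097.57 − $577.95 → -$4,909.90
  Dec: +$1,097.57 → -$3,812.33
  Jan: +$1,097.57 → -$2,714.76
  Feb: +$1,097.57 − $577.95 → -$2,195.14
  Mar: +$1,097.57 → -$1,097.57
  Apr: +$1,097.57 → $0.00
Lowest trial balance = -$6,527.09 (Sep)
Initial deposit = cushion − low point = $1,097.57 − (-$6,527.09) = $7,624.66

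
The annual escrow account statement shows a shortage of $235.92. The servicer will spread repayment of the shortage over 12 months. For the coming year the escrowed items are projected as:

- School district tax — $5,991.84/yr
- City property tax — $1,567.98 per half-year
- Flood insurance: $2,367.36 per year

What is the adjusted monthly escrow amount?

School district tax: $5,991.84 per year
City property tax: $1,567.98 × 2 = $3,135.96 per year
Flood insurance: $2,367.36 per year
Total annual escrow = $5,991.84 + $3,135.96 + $2,367.36 = $11,495.16
Monthly escrow = $11,495.16 / 12 = $957.93
Shortage spread = $235.92 ÷ 12 = $19.66/mo
New monthly escrow = $957.93 + $19.66 = $977.59

$977.59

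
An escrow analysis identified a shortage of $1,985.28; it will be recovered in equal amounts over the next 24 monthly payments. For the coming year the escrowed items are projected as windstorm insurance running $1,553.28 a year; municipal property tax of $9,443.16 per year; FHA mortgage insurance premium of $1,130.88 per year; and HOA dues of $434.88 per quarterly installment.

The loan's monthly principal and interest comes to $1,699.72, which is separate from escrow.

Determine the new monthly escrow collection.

Windstorm insurance = $1,553.28
Municipal property tax = $9,443.16
FHA mortgage insurance premium = $1,130.88
HOA dues = $434.88 × 4 = $1,739.52
Annual escrow total = $1,553.28 + $9,443.16 + $1,130.88 + $1,739.52 = $13,866.84
Per month = $13,866.84 / 12 = $1,155.57
Shortage spread = $1,985.28 ÷ 24 = $82.72/mo
New monthly escrow = $1,155.57 + $82.72 = $1,238.29

$1,238.29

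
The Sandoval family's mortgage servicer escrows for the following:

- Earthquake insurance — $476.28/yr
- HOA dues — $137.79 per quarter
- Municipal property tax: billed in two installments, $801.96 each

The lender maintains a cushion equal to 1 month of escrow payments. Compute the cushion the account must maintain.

Earthquake insurance = $476.28/yr
HOA dues = $137.79 × 4 = $551.16/yr
Municipal property tax = $801.96 × 2 = $1,603.92/yr
Total annual escrow = $2,631.36
Base monthly escrow = $2,631.36 / 12 = $219.28
Cushion = 1 × $219.28 = $219.28

$219.28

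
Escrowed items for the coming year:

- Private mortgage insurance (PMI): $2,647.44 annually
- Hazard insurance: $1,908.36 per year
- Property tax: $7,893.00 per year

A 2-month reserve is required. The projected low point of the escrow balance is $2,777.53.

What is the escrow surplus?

$702.73

Private mortgage insurance (PMI) = $2,647.44 annually
Hazard insurance = $1,908.36 annually
Property tax = $7,893.00 annually
Total per year = $12,448.80
Per month = $12,448.80 ÷ 12 = $1,037.40
Cushion = 2 × $1,037.40 = $2,074.80
Surplus = $2,777.53 − $2,074.80 = $702.73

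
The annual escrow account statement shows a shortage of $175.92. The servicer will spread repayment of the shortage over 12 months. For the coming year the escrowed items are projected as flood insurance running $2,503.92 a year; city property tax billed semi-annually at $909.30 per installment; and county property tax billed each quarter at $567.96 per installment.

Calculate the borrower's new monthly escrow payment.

Flood insurance — $2,503.92
City property tax — $909.30 × 2 = $1,818.60
County property tax — $567.96 × 4 = $2,271.84
Total per year = $6,594.36
Base monthly escrow = $6,594.36 / 12 = $549.53
Shortage spread = $175.92 / 12 = $14.66/mo
New monthly escrow = $549.53 + $14.66 = $564.19

$564.19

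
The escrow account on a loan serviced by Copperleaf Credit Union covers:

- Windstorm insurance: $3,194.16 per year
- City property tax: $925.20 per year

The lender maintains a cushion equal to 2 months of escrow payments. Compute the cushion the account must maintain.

Windstorm insurance — $3,194.16/yr
City property tax — $925.20/yr
Total per year = $4,119.36
Monthly escrow = $4,119.36 / 12 = $343.28
Reserve = 2 × $343.28 = $686.56

$686.56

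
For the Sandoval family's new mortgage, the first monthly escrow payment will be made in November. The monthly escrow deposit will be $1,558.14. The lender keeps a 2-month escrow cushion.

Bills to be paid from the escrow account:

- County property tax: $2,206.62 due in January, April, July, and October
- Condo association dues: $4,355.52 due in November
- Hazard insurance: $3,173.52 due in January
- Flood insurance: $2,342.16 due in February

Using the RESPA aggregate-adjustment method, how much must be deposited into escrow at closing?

Cushion = 2 × $1,558.14 = $3,116.28
Trial balance (start $0, +$1,558.14 each month, − disbursements):
  Nov: +$1,558.14 − $4,355.52 → -$2,797.38
  Dec: +$1,558.14 → -$1,239.24
  Jan: +$1,558.14 − $5,380.14 → -$5,061.24
  Feb: +$1,558.14 − $2,342.16 → -$5,845.26
  Mar: +$1,558.14 → -$4,287.12
  Apr: +$1,558.14 − $2,206.62 → -$4,935.60
  May: +$1,558.14 → -$3,377.46
  Jun: +$1,558.14 → -$1,819.32
  Jul: +$1,558.14 − $2,206.62 → -$2,467.80
  Aug: +$1,558.14 → -$909.66
  Sep: +$1,558.14 → $648.48
  Oct: +$1,558.14 − $2,206.62 → $0.00
Lowest trial balance = -$5,845.26 (Feb)
Initial deposit = cushion − low point = $3,116.28 − (-$5,845.26) = $8,961.54

$8,961.54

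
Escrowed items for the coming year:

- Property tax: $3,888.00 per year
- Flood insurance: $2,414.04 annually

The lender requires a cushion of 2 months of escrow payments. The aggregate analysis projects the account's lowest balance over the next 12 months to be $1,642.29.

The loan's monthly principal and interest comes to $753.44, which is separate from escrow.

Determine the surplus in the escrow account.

Property tax — $3,888.00 annually
Flood insurance — $2,414.04 annually
Combined annual = $6,302.04
Base monthly escrow = $6,302.04 / 12 = $525.17
Required cushion = 2 × $525.17 = $1,050.34
Surplus = $1,642.29 − $1,050.34 = $591.95

$591.95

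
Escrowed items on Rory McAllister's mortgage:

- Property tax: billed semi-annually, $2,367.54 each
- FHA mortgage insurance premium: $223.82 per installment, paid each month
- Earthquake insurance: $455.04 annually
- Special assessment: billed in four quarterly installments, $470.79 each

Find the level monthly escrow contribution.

$813.26

Property tax — $2,367.54 × 2 = $4,735.08 per year
FHA mortgage insurance premium — $223.82 × 12 = $2,685.84 per year
Earthquake insurance — $455.04 per year
Special assessment — $470.79 × 4 = $1,883.16 per year
Combined annual = $4,735.08 + $2,685.84 + $455.04 + $1,883.16 = $9,759.12
Per month = $9,759.12 ÷ 12 = $813.26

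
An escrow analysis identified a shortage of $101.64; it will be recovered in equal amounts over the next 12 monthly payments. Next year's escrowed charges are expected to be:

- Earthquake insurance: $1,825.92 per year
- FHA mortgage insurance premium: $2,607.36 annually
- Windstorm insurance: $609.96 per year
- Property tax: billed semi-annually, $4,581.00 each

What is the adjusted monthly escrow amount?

Earthquake insurance = $1,825.92/yr
FHA mortgage insurance premium = $2,607.36/yr
Windstorm insurance = $609.96/yr
Property tax = $4,581.00 × 2 = $9,162.00/yr
Annual escrow total = $14,205.24
Base monthly escrow = $14,205.24 ÷ 12 = $1,183.77
Shortage per month = $101.64 ÷ 12 = $8.47
Adjusted monthly = $1,183.77 + $8.47 = $1,192.24

$1,192.24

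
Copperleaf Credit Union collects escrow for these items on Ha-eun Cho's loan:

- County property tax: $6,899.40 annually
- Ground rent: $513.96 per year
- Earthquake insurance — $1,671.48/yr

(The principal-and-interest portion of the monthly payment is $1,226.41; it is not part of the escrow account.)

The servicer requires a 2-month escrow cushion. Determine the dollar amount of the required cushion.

County property tax — $6,899.40 annually
Ground rent — $513.96 annually
Earthquake insurance — $1,671.48 annually
Combined annual = $6,899.40 + $513.96 + $1,671.48 = $9,084.84
Base monthly escrow = $9,084.84 / 12 = $757.07
Required cushion = 2 × $757.07 = $1,514.14

$1,514.14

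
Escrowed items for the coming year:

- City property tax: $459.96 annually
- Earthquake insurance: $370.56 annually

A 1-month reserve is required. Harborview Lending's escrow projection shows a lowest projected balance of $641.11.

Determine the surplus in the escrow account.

City property tax: $459.96
Earthquake insurance: $370.56
Total per year = $459.96 + $370.56 = $830.52
Monthly escrow = $830.52 ÷ 12 = $69.21
Cushion = 1 × $69.21 = $69.21
Surplus = $641.11 − $69.21 = $571.90

$571.90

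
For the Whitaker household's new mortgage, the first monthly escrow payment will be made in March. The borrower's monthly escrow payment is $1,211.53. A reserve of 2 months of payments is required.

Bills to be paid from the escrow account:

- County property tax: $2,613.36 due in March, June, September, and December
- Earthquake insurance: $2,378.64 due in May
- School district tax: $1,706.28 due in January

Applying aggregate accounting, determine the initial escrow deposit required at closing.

$5,182.30

Cushion = 2 × $1,211.53 = $2,423.06
Trial balance (start $0, +$1,211.53 each month, − disbursements):
  Mar: +$1,211.53 − $2,613.36 → -$1,401.83
  Apr: +$1,211.53 → -$190.30
  May: +$1,211.53 − $2,378.64 → -$1,357.41
  Jun: +$1,211.53 − $2,613.36 → -$2,759.24
  Jul: +$1,211.53 → -$1,547.71
  Aug: +$1,211.53 → -$336.18
  Sep: +$1,211.53 − $2,613.36 → -$1,738.01
  Oct: +$1,211.53 → -$526.48
  Nov: +$1,211.53 → $685.05
  Dec: +$1,211.53 − $2,613.36 → -$716.78
  Jan: +$1,211.53 − $1,706.28 → -$1,211.53
  Feb: +$1,211.53 → $0.00
Lowest trial balance = -$2,759.24 (Jun)
Initial deposit = cushion − low point = $2,423.06 − (-$2,759.24) = $5,182.30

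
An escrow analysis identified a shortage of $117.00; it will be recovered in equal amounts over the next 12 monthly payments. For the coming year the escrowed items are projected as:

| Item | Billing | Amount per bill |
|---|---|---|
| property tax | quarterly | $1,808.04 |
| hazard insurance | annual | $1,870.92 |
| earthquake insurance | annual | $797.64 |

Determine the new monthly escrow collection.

$834.81

Property tax — $1,808.04 × 4 = $7,232.16 per year
Hazard insurance — $1,870.92 per year
Earthquake insurance — $797.64 per year
Annual escrow total = $9,900.72
Per month = $9,900.72 / 12 = $825.06
Monthly shortage recovery: $117.00 ÷ 12 = $9.75
Adjusted monthly = $825.06 + $9.75 = $834.81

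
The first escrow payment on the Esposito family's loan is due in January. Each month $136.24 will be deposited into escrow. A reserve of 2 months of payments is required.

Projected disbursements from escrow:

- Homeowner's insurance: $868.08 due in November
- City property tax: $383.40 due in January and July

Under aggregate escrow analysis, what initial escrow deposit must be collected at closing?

Cushion = 2 × $136.24 = $272.48
Trial balance (start $0, +$136.24 each month, − disbursements):
  Jan: +$136.24 − $383.40 → -$247.16
  Feb: +$136.24 → -$110.92
  Mar: +$136.24 → $25.32
  Apr: +$136.24 → $161.56
  May: +$136.24 → $297.80
  Jun: +$136.24 → $434.04
  Jul: +$136.24 − $383.40 → $186.88
  Aug: +$136.24 → $323.12
  Sep: +$136.24 → $459.36
  Oct: +$136.24 → $595.60
  Nov: +$136.24 − $868.08 → -$136.24
  Dec: +$136.24 → $0.00
Lowest trial balance = -$247.16 (Jan)
Initial deposit = cushion − low point = $272.48 − (-$247.16) = $519.64

$519.64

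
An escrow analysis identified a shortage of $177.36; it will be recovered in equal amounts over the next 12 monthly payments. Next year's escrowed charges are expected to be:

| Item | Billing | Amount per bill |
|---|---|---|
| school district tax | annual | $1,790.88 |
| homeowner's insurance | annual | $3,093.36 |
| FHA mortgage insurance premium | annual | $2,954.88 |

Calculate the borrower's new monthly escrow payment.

School district tax: $1,790.88 per year
Homeowner's insurance: $3,093.36 per year
FHA mortgage insurance premium: $2,954.88 per year
Total annual escrow = $7,839.12
Per month = $7,839.12 / 12 = $653.26
Shortage spread = $177.36 ÷ 12 = $14.78/mo
New monthly escrow = $653.26 + $14.78 = $668.04

$668.04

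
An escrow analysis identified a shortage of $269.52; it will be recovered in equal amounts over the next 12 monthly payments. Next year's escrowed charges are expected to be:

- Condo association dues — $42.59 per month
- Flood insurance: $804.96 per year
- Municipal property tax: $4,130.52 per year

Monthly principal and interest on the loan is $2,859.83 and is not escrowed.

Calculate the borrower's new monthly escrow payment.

$476.34

Condo association dues — $42.59 × 12 = $511.08/yr
Flood insurance — $804.96/yr
Municipal property tax — $4,130.52/yr
Yearly total = $511.08 + $804.96 + $4,130.52 = $5,446.56
Monthly escrow = $5,446.56 ÷ 12 = $453.88
Shortage spread = $269.52 / 12 = $22.46/mo
New monthly escrow = $453.88 + $22.46 = $476.34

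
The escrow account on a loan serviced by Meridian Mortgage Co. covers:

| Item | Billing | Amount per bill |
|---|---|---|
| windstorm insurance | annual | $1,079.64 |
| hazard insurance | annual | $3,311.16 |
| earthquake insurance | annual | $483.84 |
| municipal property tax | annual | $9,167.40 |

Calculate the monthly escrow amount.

Windstorm insurance: $1,079.64
Hazard insurance: $3,311.16
Earthquake insurance: $483.84
Municipal property tax: $9,167.40
Total per year = $1,079.64 + $3,311.16 + $483.84 + $9,167.40 = $14,042.04
Per month = $14,042.04 / 12 = $1,170.17

$1,170.17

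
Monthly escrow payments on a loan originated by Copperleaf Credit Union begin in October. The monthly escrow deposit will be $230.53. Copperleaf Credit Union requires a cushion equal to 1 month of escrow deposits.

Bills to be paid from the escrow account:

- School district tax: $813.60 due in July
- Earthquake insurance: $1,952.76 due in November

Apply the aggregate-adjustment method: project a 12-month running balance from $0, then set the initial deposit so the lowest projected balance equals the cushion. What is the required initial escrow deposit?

$1,722.23

Cushion = 1 × $230.53 = $230.53
Trial balance (start $0, +$230.53 each month, − disbursements):
  Oct: +$230.53 → $230.53
  Nov: +$230.53 − $1,952.76 → -$1,491.70
  Dec: +$230.53 → -$1,261.17
  Jan: +$230.53 → -$1,030.64
  Feb: +$230.53 → -$800.11
  Mar: +$230.53 → -$569.58
  Apr: +$230.53 → -$339.05
  May: +$230.53 → -$108.52
  Jun: +$230.53 → $122.01
  Jul: +$230.53 − $813.60 → -$461.06
  Aug: +$230.53 → -$230.53
  Sep: +$230.53 → $0.00
Lowest trial balance = -$1,491.70 (Nov)
Initial deposit = cushion − low point = $230.53 − (-$1,491.70) = $1,722.23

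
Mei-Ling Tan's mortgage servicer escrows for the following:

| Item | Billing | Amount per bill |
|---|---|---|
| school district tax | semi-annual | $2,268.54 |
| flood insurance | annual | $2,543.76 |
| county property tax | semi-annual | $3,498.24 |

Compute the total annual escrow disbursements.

School district tax — $2,268.54 × 2 = $4,537.08/yr
Flood insurance — $2,543.76/yr
County property tax — $3,498.24 × 2 = $6,996.48/yr
Yearly total = $14,077.32

$14,077.32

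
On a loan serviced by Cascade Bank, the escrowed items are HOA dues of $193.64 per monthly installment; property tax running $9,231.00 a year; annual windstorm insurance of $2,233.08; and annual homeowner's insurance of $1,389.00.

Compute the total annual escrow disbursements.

HOA dues: $193.64 × 12 = $2,323.68/yr
Property tax: $9,231.00/yr
Windstorm insurance: $2,233.08/yr
Homeowner's insurance: $1,389.00/yr
Combined annual = $15,176.76

$15,176.76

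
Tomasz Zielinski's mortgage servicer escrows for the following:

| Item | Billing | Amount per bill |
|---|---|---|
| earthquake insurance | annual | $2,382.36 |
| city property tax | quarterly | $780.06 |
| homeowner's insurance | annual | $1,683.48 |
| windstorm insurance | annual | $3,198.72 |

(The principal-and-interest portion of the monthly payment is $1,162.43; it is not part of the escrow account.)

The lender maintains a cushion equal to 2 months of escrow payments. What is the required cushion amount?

$1,730.80

Earthquake insurance: $2,382.36 per year
City property tax: $780.06 × 4 = $3,120.24 per year
Homeowner's insurance: $1,683.48 per year
Windstorm insurance: $3,198.72 per year
Combined annual = $2,382.36 + $3,120.24 + $1,683.48 + $3,198.72 = $10,384.80
Monthly = $10,384.80 / 12 = $865.40
Reserve = 2 × $865.40 = $1,730.80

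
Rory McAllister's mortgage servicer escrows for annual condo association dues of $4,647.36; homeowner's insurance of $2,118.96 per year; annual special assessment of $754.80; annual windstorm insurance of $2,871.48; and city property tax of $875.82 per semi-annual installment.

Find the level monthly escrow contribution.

$1,012.02

Condo association dues — $4,647.36/yr
Homeowner's insurance — $2,118.96/yr
Special assessment — $754.80/yr
Windstorm insurance — $2,871.48/yr
City property tax — $875.82 × 2 = $1,751.64/yr
Total annual escrow = $4,647.36 + $2,118.96 + $754.80 + $2,871.48 + $1,751.64 = $12,144.24
Monthly escrow = $12,144.24 ÷ 12 = $1,012.02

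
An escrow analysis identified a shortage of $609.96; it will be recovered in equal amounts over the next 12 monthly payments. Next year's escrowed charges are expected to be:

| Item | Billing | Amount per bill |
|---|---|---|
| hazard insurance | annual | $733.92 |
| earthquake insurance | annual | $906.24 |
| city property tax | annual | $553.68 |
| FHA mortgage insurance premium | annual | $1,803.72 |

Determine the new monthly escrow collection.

$383.96

Hazard insurance — $733.92 per year
Earthquake insurance — $906.24 per year
City property tax — $553.68 per year
FHA mortgage insurance premium — $1,803.72 per year
Annual escrow total = $3,997.56
Per month = $3,997.56 / 12 = $333.13
Monthly shortage recovery: $609.96 / 12 = $50.83
New monthly escrow = $333.13 + $50.83 = $383.96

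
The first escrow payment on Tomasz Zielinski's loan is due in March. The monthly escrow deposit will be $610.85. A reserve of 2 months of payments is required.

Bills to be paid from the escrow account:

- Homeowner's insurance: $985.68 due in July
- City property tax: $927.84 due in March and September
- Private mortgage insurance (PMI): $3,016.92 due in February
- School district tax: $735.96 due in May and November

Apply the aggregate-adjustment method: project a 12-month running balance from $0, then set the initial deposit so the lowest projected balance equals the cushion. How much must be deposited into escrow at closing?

$1,538.69

Cushion = 2 × $610.85 = $1,221.70
Trial balance (start $0, +$610.85 each month, − disbursements):
  Mar: +$610.85 − $927.84 → -$316.99
  Apr: +$610.85 → $293.86
  May: +$610.85 − $735.96 → $168.75
  Jun: +$610.85 → $779.60
  Jul: +$610.85 − $985.68 → $404.77
  Aug: +$610.85 → $1,015.62
  Sep: +$610.85 − $927.84 → $698.63
  Oct: +$610.85 → $1,309.48
  Nov: +$610.85 − $735.96 → $1,184.37
  Dec: +$610.85 → $1,795.22
  Jan: +$610.85 → $2,406.07
  Feb: +$610.85 − $3,016.92 → $0.00
Lowest trial balance = -$316.99 (Mar)
Initial deposit = cushion − low point = $1,221.70 − (-$316.99) = $1,538.69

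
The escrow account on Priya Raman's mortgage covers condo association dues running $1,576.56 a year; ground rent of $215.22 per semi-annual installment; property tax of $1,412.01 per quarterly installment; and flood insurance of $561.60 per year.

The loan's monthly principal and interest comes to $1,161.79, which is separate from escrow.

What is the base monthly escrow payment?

Condo association dues: $1,576.56 per year
Ground rent: $215.22 × 2 = $430.44 per year
Property tax: $1,412.01 × 4 = $5,648.04 per year
Flood insurance: $561.60 per year
Combined annual = $1,576.56 + $430.44 + $5,648.04 + $561.60 = $8,216.64
Monthly escrow = $8,216.64 ÷ 12 = $684.72

$684.72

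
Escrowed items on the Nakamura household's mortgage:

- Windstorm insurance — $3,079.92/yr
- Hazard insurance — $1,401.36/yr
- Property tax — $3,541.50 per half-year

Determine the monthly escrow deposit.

Windstorm insurance = $3,079.92 per year
Hazard insurance = $1,401.36 per year
Property tax = $3,541.50 × 2 = $7,083.00 per year
Total per year = $3,079.92 + $1,401.36 + $7,083.00 = $11,564.28
Base monthly escrow = $11,564.28 ÷ 12 = $963.69

$963.69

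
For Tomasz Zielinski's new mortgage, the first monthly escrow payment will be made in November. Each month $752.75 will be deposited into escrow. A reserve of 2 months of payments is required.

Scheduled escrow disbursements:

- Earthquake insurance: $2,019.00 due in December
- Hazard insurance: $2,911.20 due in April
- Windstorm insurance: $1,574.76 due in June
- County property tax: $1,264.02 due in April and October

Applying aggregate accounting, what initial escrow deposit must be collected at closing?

Cushion = 2 × $752.75 = $1,505.50
Trial balance (start $0, +$752.75 each month, − disbursements):
  Nov: +$752.75 → $752.75
  Dec: +$752.75 − $2,019.00 → -$513.50
  Jan: +$752.75 → $239.25
  Feb: +$752.75 → $992.00
  Mar: +$752.75 → $1,744.75
  Apr: +$752.75 − $4,175.22 → -$1,677.72
  May: +$752.75 → -$924.97
  Jun: +$752.75 − $1,574.76 → -$1,746.98
  Jul: +$752.75 → -$994.23
  Aug: +$752.75 → -$241.48
  Sep: +$752.75 → $511.27
  Oct: +$752.75 − $1,264.02 → $0.00
Lowest trial balance = -$1,746.98 (Jun)
Initial deposit = cushion − low point = $1,505.50 − (-$1,746.98) = $3,252.48

$3,252.48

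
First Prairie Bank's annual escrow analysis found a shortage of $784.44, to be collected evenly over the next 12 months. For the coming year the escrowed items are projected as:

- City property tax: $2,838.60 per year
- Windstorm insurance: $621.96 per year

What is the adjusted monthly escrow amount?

City property tax: $2,838.60 per year
Windstorm insurance: $621.96 per year
Total per year = $3,460.56
Base monthly escrow = $3,460.56 ÷ 12 = $288.38
Shortage spread = $784.44 ÷ 12 = $65.37/mo
Adjusted monthly = $288.38 + $65.37 = $353.75

$353.75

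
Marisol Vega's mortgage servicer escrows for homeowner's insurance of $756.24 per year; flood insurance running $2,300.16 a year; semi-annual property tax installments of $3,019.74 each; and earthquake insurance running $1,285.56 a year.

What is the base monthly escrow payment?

Homeowner's insurance: $756.24/yr
Flood insurance: $2,300.16/yr
Property tax: $3,019.74 × 2 = $6,039.48/yr
Earthquake insurance: $1,285.56/yr
Total per year = $10,381.44
Monthly escrow = $10,381.44 / 12 = $865.12

$865.12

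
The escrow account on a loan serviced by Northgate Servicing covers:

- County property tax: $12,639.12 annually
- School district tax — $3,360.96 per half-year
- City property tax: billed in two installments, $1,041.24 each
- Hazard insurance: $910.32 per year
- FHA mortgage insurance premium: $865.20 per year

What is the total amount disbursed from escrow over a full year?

$23,219.04

County property tax — $12,639.12
School district tax — $3,360.96 × 2 = $6,721.92
City property tax — $1,041.24 × 2 = $2,082.48
Hazard insurance — $910.32
FHA mortgage insurance premium — $865.20
Yearly total = $23,219.04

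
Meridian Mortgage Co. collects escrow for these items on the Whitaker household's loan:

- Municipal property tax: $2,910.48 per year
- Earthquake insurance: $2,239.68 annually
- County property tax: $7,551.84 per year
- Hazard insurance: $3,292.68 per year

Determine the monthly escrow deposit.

$1,332.89

Municipal property tax = $2,910.48 per year
Earthquake insurance = $2,239.68 per year
County property tax = $7,551.84 per year
Hazard insurance = $3,292.68 per year
Annual escrow total = $2,910.48 + $2,239.68 + $7,551.84 + $3,292.68 = $15,994.68
Per month = $15,994.68 ÷ 12 = $1,332.89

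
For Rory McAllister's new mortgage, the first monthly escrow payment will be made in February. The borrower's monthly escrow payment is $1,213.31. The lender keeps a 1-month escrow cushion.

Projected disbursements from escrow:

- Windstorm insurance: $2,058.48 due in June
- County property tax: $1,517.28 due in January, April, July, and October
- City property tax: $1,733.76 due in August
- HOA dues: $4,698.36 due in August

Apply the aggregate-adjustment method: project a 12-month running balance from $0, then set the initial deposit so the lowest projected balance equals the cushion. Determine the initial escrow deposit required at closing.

Cushion = 1 × $1,213.31 = $1,213.31
Trial balance (start $0, +$1,213.31 each month, − disbursements):
  Feb: +$1,213.31 → $1,213.31
  Mar: +$1,213.31 → $2,426.62
  Apr: +$1,213.31 − $1,517.28 → $2,122.65
  May: +$1,213.31 → $3,335.96
  Jun: +$1,213.31 − $2,058.48 → $2,490.79
  Jul: +$1,213.31 − $1,517.28 → $2,186.82
  Aug: +$1,213.31 − $6,432.12 → -$3,031.99
  Sep: +$1,213.31 → -$1,818.68
  Oct: +$1,213.31 − $1,517.28 → -$2,122.65
  Nov: +$1,213.31 → -$909.34
  Dec: +$1,213.31 → $303.97
  Jan: +$1,213.31 − $1,517.28 → $0.00
Lowest trial balance = -$3,031.99 (Aug)
Initial deposit = cushion − low point = $1,213.31 − (-$3,031.99) = $4,245.30

$4,245.30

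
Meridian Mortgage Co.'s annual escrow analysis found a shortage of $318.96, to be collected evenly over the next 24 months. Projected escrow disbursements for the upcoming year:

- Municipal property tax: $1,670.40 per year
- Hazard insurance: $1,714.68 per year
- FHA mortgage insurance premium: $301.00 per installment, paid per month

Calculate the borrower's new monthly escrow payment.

$596.38

Municipal property tax = $1,670.40
Hazard insurance = $1,714.68
FHA mortgage insurance premium = $301.00 × 12 = $3,612.00
Annual escrow total = $6,997.08
Monthly escrow = $6,997.08 ÷ 12 = $583.09
Shortage spread = $318.96 / 24 = $13.29/mo
New monthly escrow = $583.09 + $13.29 = $596.38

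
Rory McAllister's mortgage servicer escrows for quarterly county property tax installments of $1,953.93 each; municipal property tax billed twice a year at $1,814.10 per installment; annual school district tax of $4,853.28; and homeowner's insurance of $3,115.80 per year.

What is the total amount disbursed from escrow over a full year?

$19,413.00

County property tax = $1,953.93 × 4 = $7,815.72/yr
Municipal property tax = $1,814.10 × 2 = $3,628.20/yr
School district tax = $4,853.28/yr
Homeowner's insurance = $3,115.80/yr
Annual escrow total = $19,413.00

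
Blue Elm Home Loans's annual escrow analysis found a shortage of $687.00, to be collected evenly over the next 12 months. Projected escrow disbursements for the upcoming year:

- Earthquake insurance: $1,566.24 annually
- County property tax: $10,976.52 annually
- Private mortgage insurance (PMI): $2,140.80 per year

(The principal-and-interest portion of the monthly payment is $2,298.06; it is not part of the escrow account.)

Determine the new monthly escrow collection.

Earthquake insurance = $1,566.24 per year
County property tax = $10,976.52 per year
Private mortgage insurance (PMI) = $2,140.80 per year
Annual escrow total = $14,683.56
Per month = $14,683.56 ÷ 12 = $1,223.63
Monthly shortage recovery: $687.00 / 12 = $57.25
Adjusted monthly = $1,223.63 + $57.25 = $1,280.88

$1,280.88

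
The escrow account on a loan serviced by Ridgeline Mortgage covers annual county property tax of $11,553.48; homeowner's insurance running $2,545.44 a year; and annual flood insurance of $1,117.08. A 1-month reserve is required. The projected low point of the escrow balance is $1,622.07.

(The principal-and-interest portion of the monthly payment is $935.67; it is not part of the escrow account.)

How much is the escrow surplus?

$354.07

County property tax = $11,553.48
Homeowner's insurance = $2,545.44
Flood insurance = $1,117.08
Annual escrow total = $15,216.00
Monthly escrow = $15,216.00 / 12 = $1,268.00
Required cushion = 1 × $1,268.00 = $1,268.00
Excess over cushion: $1,622.07 − $1,268.00 = $354.07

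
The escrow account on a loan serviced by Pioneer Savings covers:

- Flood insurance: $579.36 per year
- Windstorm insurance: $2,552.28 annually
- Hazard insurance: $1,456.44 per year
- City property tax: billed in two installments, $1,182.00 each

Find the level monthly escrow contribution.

Flood insurance: $579.36 annually
Windstorm insurance: $2,552.28 annually
Hazard insurance: $1,456.44 annually
City property tax: $1,182.00 × 2 = $2,364.00 annually
Yearly total = $579.36 + $2,552.28 + $1,456.44 + $2,364.00 = $6,952.08
Base monthly escrow = $6,952.08 ÷ 12 = $579.34

$579.34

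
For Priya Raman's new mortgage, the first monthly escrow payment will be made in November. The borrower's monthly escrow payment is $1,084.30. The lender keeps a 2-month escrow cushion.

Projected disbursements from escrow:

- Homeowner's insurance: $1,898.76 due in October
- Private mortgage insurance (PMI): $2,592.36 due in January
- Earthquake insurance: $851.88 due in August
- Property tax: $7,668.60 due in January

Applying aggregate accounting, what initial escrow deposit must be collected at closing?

$9,176.66

Cushion = 2 × $1,084.30 = $2,168.60
Trial balance (start $0, +$1,084.30 each month, − disbursements):
  Nov: +$1,084.30 → $1,084.30
  Dec: +$1,084.30 → $2,168.60
  Jan: +$1,084.30 − $10,260.96 → -$7,008.06
  Feb: +$1,084.30 → -$5,923.76
  Mar: +$1,084.30 → -$4,839.46
  Apr: +$1,084.30 → -$3,755.16
  May: +$1,084.30 → -$2,670.86
  Jun: +$1,084.30 → -$1,586.56
  Jul: +$1,084.30 → -$502.26
  Aug: +$1,084.30 − $851.88 → -$269.84
  Sep: +$1,084.30 → $814.46
  Oct: +$1,084.30 − $1,898.76 → $0.00
Lowest trial balance = -$7,008.06 (Jan)
Initial deposit = cushion − low point = $2,168.60 − (-$7,008.06) = $9,176.66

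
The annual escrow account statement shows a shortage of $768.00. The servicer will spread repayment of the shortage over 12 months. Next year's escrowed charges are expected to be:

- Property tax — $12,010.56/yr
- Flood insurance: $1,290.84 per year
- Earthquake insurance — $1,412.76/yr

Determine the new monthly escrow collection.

Property tax = $12,010.56 per year
Flood insurance = $1,290.84 per year
Earthquake insurance = $1,412.76 per year
Total per year = $12,010.56 + $1,290.84 + $1,412.76 = $14,714.16
Per month = $14,714.16 ÷ 12 = $1,226.18
Monthly shortage recovery: $768.00 / 12 = $64.00
New monthly escrow = $1,226.18 + $64.00 = $1,290.18

$1,290.18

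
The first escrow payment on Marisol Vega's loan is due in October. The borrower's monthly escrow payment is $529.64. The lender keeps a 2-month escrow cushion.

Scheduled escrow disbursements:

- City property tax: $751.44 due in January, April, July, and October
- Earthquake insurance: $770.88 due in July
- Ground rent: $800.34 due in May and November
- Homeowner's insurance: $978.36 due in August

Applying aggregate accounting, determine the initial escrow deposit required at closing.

Cushion = 2 × $529.64 = $1,059.28
Trial balance (start $0, +$529.64 each month, − disbursements):
  Oct: +$529.64 − $751.44 → -$221.80
  Nov: +$529.64 − $800.34 → -$492.50
  Dec: +$529.64 → $37.14
  Jan: +$529.64 − $751.44 → -$184.66
  Feb: +$529.64 → $344.98
  Mar: +$529.64 → $874.62
  Apr: +$529.64 − $751.44 → $652.82
  May: +$529.64 − $800.34 → $382.12
  Jun: +$529.64 → $911.76
  Jul: +$529.64 − $1,522.32 → -$80.92
  Aug: +$529.64 − $978.36 → -$529.64
  Sep: +$529.64 → $0.00
Lowest trial balance = -$529.64 (Aug)
Initial deposit = cushion − low point = $1,059.28 − (-$529.64) = $1,588.92

$1,588.92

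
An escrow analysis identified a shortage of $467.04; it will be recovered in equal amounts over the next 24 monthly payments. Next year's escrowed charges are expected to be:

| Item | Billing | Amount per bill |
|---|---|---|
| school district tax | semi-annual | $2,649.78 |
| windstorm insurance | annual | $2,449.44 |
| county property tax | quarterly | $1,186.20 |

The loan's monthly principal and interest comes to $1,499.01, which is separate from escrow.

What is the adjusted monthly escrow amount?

$1,060.61

School district tax — $2,649.78 × 2 = $5,299.56 annually
Windstorm insurance — $2,449.44 annually
County property tax — $1,186.20 × 4 = $4,744.80 annually
Total annual escrow = $5,299.56 + $2,449.44 + $4,744.80 = $12,493.80
Monthly = $12,493.80 ÷ 12 = $1,041.15
Shortage spread = $467.04 ÷ 24 = $19.46/mo
Adjusted monthly = $1,041.15 + $19.46 = $1,060.61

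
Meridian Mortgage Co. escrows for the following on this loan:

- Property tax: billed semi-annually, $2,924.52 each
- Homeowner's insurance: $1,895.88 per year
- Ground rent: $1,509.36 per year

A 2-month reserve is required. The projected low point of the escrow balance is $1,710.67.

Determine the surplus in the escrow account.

Property tax — $2,924.52 × 2 = $5,849.04 per year
Homeowner's insurance — $1,895.88 per year
Ground rent — $1,509.36 per year
Total per year = $9,254.28
Monthly escrow = $9,254.28 / 12 = $771.19
Required reserve = 2 × $771.19 = $1,542.38
Excess over cushion: $1,710.67 − $1,542.38 = $168.29

$168.29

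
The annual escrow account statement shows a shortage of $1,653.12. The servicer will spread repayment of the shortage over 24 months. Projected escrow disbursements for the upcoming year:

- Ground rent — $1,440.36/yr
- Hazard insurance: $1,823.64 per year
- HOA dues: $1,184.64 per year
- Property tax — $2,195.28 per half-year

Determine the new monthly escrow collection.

Ground rent: $1,440.36/yr
Hazard insurance: $1,823.64/yr
HOA dues: $1,184.64/yr
Property tax: $2,195.28 × 2 = $4,390.56/yr
Annual escrow total = $1,440.36 + $1,823.64 + $1,184.64 + $4,390.56 = $8,839.20
Base monthly escrow = $8,839.20 ÷ 12 = $736.60
Shortage spread = $1,653.12 ÷ 24 = $68.88/mo
New monthly escrow = $736.60 + $68.88 = $805.48

$805.48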